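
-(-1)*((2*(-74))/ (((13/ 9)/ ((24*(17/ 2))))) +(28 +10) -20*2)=-271754/ 13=-20904.15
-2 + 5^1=3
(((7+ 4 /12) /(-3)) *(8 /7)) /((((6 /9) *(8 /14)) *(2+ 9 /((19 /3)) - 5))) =209 /45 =4.64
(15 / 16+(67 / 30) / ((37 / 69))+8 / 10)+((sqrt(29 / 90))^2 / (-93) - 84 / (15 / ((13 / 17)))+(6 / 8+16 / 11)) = 3.82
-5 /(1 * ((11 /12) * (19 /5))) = -300 /209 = -1.44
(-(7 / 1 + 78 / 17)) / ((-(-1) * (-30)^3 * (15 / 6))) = 197 / 1147500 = 0.00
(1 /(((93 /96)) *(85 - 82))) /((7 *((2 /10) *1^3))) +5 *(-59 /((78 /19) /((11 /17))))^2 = 165071888405 /381545892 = 432.64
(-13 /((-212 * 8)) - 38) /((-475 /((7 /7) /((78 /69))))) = 296401 /4189120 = 0.07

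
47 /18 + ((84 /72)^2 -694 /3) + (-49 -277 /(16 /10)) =-32363 /72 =-449.49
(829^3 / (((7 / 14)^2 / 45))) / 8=25637525505 / 2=12818762752.50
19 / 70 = 0.27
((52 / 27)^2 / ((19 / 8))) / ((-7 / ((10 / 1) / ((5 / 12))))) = -173056 / 32319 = -5.35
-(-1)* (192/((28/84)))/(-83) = -576/83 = -6.94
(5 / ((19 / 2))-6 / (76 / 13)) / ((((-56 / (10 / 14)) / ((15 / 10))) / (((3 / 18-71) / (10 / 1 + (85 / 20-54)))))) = 2125 / 124656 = 0.02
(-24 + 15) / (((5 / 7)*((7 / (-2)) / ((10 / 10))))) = 18 / 5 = 3.60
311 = 311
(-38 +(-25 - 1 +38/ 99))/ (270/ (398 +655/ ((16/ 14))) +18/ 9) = -24464581/ 876051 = -27.93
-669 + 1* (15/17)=-11358/17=-668.12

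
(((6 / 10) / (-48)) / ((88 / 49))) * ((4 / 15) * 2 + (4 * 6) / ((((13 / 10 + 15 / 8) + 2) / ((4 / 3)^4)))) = -2600087 / 24591600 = -0.11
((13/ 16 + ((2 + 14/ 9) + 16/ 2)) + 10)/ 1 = 3221/ 144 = 22.37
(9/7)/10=9/70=0.13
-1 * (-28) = 28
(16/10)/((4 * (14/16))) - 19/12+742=311167/420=740.87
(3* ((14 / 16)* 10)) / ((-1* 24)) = -1.09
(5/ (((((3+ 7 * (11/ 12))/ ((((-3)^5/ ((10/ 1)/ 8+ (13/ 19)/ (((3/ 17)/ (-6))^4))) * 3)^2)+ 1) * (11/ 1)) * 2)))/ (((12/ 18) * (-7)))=-0.00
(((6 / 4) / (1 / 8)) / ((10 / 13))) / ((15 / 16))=416 / 25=16.64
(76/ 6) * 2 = 25.33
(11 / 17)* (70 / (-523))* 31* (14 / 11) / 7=-4340 / 8891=-0.49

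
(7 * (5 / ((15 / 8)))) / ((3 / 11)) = 616 / 9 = 68.44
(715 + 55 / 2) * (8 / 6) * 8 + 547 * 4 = 10108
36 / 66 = 6 / 11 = 0.55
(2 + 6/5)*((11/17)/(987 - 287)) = 44/14875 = 0.00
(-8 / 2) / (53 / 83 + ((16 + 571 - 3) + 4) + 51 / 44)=-14608 / 2153941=-0.01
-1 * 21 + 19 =-2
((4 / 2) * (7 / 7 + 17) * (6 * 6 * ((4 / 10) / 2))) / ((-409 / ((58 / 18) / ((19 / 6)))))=-25056 / 38855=-0.64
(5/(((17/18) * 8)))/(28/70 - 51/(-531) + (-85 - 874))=-39825/57682768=-0.00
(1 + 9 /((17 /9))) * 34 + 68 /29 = 5752 /29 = 198.34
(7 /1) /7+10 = 11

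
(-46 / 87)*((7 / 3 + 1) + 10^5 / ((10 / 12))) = -16560460 / 261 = -63450.04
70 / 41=1.71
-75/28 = -2.68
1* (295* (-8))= -2360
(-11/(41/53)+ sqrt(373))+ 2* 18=sqrt(373)+ 893/41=41.09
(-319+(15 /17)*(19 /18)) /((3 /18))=-32443 /17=-1908.41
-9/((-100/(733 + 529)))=5679/50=113.58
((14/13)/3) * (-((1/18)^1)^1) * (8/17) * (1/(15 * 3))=-56/268515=-0.00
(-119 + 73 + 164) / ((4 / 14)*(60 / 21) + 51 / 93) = 179242 / 2073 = 86.47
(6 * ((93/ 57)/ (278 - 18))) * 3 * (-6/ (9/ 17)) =-1581/ 1235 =-1.28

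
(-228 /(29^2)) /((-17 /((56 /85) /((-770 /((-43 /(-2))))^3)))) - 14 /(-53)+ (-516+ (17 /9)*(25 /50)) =-2432750987872776974 /4725702420429375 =-514.79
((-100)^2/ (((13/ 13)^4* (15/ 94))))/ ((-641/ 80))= -7821.11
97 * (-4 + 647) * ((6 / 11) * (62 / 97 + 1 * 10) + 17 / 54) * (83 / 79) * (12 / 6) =801813.33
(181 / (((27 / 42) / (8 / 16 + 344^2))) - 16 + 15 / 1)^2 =1110108981616804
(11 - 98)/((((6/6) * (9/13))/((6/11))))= -754/11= -68.55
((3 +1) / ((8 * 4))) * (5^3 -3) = 61 / 4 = 15.25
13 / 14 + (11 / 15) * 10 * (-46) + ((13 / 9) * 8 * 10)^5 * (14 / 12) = 59615991383296679 / 2480058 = 24038144020.54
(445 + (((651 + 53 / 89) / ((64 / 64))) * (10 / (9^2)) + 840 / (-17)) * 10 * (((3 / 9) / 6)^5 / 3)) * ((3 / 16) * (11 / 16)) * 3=212539910835065 / 1235051877888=172.09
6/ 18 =1/ 3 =0.33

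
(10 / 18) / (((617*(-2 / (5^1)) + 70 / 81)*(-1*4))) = 225 / 398416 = 0.00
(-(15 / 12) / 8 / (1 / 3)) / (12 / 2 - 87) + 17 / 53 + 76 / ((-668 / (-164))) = 145185023 / 7647264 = 18.99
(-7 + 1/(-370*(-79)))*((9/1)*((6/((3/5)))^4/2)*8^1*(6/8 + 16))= -123379227000/2923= -42209793.71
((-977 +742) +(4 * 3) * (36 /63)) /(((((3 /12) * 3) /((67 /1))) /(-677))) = 289753292 /21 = 13797775.81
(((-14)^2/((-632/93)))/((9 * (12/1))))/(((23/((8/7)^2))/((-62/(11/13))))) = 199888/179883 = 1.11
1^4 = 1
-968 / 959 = -1.01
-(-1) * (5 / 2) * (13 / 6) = 5.42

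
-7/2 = -3.50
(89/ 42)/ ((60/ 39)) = 1.38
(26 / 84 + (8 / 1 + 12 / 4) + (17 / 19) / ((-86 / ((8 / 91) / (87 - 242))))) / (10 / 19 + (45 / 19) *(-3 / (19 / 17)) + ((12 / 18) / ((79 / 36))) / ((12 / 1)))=-167677038719 / 86076435510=-1.95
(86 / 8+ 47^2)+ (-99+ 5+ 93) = 8875 / 4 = 2218.75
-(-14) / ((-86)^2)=7 / 3698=0.00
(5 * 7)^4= 1500625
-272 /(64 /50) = -425 /2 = -212.50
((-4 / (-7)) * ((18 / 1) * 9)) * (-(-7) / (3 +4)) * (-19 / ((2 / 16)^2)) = -787968 / 7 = -112566.86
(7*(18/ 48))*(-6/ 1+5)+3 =3/ 8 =0.38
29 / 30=0.97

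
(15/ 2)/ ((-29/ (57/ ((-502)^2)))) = -855/ 14616232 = -0.00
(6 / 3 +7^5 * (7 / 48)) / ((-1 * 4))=-117745 / 192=-613.26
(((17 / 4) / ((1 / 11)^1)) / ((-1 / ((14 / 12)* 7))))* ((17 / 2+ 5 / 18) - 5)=-155771 / 108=-1442.32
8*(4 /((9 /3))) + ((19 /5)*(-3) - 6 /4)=-67 /30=-2.23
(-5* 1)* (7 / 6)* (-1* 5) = 29.17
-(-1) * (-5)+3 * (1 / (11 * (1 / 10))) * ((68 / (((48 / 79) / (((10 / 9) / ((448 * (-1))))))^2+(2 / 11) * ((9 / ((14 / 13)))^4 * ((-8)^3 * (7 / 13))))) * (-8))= -166103520160 / 33274220607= -4.99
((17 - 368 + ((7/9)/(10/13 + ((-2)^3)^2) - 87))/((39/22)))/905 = -36509803/133732755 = -0.27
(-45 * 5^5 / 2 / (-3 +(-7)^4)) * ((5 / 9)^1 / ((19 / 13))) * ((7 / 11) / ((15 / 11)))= -1421875 / 273372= -5.20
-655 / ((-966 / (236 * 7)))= 77290 / 69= 1120.14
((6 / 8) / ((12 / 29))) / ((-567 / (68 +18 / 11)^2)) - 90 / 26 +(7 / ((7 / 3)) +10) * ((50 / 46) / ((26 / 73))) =1699428851 / 82053972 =20.71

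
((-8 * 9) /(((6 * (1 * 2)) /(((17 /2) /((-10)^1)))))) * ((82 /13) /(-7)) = -2091 /455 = -4.60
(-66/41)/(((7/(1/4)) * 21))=-11/4018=-0.00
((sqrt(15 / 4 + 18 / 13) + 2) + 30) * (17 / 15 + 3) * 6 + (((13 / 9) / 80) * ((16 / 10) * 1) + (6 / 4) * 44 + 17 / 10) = 62 * sqrt(3471) / 65 + 193799 / 225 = 917.52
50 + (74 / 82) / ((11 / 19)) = 23253 / 451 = 51.56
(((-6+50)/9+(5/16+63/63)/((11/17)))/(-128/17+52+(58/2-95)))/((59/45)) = -931345/3800544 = -0.25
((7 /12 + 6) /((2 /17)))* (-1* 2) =-111.92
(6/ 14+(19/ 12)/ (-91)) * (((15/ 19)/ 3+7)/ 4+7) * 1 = 150415/ 41496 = 3.62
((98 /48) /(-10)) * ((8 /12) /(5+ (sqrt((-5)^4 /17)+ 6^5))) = -6481573 /370528816320+ 245 * sqrt(17) /74105763264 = -0.00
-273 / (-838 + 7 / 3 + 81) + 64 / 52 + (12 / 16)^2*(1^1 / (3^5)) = 2534713 / 1589328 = 1.59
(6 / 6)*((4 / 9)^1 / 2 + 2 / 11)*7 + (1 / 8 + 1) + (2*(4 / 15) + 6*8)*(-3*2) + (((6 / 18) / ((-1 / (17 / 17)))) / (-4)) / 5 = -1137431 / 3960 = -287.23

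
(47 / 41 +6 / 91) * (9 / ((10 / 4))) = 81414 / 18655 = 4.36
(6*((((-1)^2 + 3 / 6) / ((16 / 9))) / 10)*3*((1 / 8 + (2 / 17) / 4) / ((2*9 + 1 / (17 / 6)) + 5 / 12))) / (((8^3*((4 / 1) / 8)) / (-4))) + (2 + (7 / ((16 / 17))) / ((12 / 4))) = 150527839 / 33607680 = 4.48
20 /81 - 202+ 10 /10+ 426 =18245 /81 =225.25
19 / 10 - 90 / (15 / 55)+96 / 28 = -22727 / 70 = -324.67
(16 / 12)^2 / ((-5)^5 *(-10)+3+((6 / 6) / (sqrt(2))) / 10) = 100009600 / 1758150016191 -160 *sqrt(2) / 1758150016191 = 0.00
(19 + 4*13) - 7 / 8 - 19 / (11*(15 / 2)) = 92261 / 1320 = 69.89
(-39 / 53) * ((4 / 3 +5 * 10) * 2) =-4004 / 53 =-75.55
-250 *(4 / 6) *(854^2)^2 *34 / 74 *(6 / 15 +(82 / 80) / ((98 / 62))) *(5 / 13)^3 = -197512652595125000 / 81289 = -2429758670854.91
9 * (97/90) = 97/10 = 9.70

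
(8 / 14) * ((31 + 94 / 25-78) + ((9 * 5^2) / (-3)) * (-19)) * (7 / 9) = 138176 / 225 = 614.12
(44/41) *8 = 352/41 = 8.59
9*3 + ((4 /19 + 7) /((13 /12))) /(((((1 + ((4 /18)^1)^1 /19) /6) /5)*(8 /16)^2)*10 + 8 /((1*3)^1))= 2158947 /73385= 29.42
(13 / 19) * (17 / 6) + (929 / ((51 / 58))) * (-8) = -16376371 / 1938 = -8450.14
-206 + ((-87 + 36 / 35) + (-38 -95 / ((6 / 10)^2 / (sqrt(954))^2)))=-252079.97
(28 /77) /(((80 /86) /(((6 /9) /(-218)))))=-43 /35970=-0.00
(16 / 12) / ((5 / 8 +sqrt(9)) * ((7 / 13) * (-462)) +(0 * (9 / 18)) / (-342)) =-208 / 140679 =-0.00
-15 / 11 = -1.36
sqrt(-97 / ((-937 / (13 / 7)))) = sqrt(8270899) / 6559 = 0.44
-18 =-18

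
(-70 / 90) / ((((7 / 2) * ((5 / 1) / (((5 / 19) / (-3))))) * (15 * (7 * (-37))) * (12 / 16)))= -8 / 5979015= -0.00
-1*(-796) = 796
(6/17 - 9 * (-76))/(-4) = -5817/34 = -171.09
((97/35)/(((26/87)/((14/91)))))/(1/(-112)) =-135024/845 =-159.79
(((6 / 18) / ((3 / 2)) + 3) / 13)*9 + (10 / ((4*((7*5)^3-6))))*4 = 1243331 / 557297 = 2.23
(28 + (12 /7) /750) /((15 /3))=5.60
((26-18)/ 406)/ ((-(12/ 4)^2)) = -4/ 1827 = -0.00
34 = 34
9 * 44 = 396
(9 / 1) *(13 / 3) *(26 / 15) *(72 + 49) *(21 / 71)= 858858 / 355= 2419.32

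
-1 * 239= -239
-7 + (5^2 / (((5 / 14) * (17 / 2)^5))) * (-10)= -9961399 / 1419857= -7.02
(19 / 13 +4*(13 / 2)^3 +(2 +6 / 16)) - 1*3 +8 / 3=343825 / 312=1102.00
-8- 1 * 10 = -18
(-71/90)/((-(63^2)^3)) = 71/5627115198810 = 0.00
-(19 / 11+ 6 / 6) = -30 / 11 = -2.73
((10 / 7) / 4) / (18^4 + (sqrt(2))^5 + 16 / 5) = 410075 / 120538166882 - 125 * sqrt(2) / 964305335056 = 0.00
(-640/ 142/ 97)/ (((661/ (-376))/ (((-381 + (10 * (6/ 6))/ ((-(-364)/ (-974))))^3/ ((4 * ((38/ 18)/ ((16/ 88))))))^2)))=6359569125242295497631929512058880/ 112920415791047206088747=56319037445.01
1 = 1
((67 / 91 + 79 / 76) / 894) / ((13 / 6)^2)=36843 / 87075898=0.00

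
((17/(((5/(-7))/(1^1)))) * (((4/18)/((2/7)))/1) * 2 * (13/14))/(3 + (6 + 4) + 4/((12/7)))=-2.24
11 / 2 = 5.50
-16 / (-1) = 16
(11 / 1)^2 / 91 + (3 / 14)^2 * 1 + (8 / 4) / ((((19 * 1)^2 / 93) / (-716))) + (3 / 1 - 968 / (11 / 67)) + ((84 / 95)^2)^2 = -1299160323919347 / 207536192500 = -6259.92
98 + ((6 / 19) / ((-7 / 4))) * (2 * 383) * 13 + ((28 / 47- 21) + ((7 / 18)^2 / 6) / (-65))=-1358063630579 / 789876360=-1719.34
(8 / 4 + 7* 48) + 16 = 354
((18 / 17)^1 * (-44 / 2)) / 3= -132 / 17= -7.76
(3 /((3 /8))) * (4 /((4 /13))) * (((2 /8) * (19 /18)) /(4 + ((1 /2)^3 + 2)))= 1976 /441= 4.48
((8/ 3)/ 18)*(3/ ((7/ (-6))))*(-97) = 776/ 21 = 36.95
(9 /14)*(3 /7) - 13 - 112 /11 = -24693 /1078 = -22.91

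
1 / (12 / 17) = 17 / 12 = 1.42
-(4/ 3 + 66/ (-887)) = -3350/ 2661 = -1.26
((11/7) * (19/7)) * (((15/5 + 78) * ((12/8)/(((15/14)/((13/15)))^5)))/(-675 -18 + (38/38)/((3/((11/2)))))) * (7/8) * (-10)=10423394072/4587890625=2.27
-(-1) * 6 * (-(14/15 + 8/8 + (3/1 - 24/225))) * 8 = -5792/25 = -231.68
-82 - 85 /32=-2709 /32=-84.66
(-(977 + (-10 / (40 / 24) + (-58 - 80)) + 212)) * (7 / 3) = -7315 / 3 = -2438.33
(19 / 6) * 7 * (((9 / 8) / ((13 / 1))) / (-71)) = -399 / 14768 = -0.03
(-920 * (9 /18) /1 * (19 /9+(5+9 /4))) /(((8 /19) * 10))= -1022.70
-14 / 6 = -7 / 3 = -2.33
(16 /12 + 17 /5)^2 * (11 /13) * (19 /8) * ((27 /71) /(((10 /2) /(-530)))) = -2359401 /1300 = -1814.92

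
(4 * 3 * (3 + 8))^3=2299968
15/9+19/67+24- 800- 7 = -156991/201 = -781.05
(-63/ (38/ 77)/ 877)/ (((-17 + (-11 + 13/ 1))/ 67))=108339/ 166630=0.65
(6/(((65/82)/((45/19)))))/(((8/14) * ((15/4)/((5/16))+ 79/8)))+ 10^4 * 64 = 3952008856/6175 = 640001.43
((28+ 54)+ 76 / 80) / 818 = 1659 / 16360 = 0.10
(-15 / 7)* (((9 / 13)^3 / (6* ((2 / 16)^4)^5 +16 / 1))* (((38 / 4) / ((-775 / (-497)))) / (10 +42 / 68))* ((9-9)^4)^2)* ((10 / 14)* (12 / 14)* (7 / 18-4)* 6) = 0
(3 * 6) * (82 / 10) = 738 / 5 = 147.60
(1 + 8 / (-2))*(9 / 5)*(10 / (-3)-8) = 306 / 5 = 61.20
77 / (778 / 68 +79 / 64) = 83776 / 13791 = 6.07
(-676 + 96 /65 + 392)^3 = -6193011012544 /274625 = -22550791.12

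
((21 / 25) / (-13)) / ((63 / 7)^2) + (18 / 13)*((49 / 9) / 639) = 0.01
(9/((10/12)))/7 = 1.54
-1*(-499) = 499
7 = 7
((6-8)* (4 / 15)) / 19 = -8 / 285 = -0.03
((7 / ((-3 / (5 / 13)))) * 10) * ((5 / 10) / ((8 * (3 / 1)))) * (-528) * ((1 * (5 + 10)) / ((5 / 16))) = 61600 / 13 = 4738.46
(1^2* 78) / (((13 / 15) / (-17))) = -1530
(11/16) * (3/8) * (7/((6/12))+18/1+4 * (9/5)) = 1617/160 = 10.11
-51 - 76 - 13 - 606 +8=-738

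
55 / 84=0.65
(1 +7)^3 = 512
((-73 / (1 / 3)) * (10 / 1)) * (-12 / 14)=1877.14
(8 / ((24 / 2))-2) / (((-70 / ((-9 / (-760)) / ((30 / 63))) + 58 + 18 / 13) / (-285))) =-33345 / 241789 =-0.14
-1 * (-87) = 87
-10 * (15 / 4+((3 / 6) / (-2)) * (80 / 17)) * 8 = -3500 / 17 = -205.88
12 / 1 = 12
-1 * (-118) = 118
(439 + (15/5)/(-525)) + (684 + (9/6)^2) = 787671/700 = 1125.24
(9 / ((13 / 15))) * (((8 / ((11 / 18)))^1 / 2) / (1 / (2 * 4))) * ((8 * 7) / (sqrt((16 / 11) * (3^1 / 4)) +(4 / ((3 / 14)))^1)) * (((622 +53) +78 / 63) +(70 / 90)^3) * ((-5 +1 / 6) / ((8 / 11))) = -6947807.95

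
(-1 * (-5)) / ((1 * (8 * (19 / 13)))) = 0.43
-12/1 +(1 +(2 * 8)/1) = 5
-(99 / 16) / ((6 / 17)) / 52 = -561 / 1664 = -0.34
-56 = -56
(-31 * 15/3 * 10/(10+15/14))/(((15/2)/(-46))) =2576/3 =858.67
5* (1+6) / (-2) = -17.50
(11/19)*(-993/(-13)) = 10923/247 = 44.22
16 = 16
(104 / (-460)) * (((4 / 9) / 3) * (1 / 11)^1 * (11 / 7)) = -104 / 21735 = -0.00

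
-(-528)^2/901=-278784/901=-309.42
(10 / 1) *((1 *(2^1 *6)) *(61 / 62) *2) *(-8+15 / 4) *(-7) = 217770 / 31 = 7024.84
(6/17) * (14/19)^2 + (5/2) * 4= 62546/6137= 10.19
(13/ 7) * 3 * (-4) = -156/ 7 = -22.29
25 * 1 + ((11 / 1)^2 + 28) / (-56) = 1251 / 56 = 22.34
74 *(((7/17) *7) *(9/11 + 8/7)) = 78218/187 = 418.28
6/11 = 0.55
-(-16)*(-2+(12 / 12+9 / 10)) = -8 / 5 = -1.60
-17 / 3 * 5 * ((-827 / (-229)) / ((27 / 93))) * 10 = -21791450 / 6183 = -3524.41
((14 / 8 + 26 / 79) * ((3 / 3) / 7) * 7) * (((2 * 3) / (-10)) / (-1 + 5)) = -1971 / 6320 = -0.31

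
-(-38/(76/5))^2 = -25/4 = -6.25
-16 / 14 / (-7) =8 / 49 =0.16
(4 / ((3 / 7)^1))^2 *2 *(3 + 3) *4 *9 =37632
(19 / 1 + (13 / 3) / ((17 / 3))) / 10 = 168 / 85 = 1.98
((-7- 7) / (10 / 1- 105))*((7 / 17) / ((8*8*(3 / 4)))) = 49 / 38760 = 0.00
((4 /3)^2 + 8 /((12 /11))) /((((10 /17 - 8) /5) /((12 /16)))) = -3485 /756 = -4.61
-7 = -7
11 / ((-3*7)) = -11 / 21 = -0.52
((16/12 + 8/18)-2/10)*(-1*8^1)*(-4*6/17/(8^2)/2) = 0.14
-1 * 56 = -56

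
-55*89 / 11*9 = -4005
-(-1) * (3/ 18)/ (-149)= -1/ 894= -0.00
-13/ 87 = -0.15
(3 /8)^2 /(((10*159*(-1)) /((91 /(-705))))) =0.00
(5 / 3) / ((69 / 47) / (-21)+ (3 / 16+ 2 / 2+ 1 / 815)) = 1.49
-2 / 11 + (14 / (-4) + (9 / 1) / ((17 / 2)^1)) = -981 / 374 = -2.62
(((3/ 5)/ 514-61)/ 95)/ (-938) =156767/ 229012700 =0.00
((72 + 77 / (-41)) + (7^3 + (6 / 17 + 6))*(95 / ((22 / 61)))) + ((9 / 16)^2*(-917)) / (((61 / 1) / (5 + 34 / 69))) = 253527952157833 / 2753741056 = 92066.74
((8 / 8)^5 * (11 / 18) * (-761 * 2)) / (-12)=8371 / 108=77.51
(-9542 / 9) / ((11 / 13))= -124046 / 99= -1252.99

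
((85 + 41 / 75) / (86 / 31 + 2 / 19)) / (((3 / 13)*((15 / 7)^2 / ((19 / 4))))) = 2858595467 / 21465000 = 133.17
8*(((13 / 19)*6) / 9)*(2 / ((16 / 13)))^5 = 4826809 / 116736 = 41.35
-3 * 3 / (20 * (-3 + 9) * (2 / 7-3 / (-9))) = -0.12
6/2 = 3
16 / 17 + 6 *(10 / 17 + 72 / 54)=212 / 17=12.47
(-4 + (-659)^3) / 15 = -95397061 / 5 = -19079412.20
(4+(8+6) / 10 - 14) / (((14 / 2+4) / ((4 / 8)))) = -0.39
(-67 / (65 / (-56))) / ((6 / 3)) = 1876 / 65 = 28.86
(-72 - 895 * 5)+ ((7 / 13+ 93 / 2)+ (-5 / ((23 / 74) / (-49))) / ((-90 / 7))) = -24548759 / 5382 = -4561.27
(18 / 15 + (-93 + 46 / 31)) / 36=-13999 / 5580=-2.51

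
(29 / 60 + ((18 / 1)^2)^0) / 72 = 89 / 4320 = 0.02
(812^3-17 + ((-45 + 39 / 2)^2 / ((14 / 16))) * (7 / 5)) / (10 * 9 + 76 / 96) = 64246602168 / 10895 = 5896888.68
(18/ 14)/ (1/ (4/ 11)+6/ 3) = 36/ 133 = 0.27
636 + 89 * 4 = 992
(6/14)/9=1/21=0.05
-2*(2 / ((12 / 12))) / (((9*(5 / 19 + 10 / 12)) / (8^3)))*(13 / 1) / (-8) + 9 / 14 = 1773871 / 5250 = 337.88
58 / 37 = 1.57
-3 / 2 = -1.50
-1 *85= -85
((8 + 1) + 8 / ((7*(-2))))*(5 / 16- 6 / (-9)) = 2773 / 336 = 8.25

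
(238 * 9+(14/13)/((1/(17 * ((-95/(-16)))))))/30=234073/3120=75.02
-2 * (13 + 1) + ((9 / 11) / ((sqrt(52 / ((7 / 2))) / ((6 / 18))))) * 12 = -28 + 9 * sqrt(182) / 143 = -27.15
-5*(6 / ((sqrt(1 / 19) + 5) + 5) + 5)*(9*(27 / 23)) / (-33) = 478575 / 53383 - 270*sqrt(19) / 53383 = 8.94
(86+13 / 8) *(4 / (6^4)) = 701 / 2592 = 0.27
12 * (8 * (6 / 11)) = 576 / 11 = 52.36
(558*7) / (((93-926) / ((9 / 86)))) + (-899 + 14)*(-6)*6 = 163025109 / 5117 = 31859.51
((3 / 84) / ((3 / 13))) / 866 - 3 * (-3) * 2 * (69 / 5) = 90348113 / 363720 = 248.40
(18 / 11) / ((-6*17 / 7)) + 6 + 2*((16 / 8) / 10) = 5879 / 935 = 6.29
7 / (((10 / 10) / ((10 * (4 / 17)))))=280 / 17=16.47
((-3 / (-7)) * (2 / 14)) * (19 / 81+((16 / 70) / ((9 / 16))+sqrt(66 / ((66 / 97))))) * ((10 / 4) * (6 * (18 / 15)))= 3634 / 5145+54 * sqrt(97) / 49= 11.56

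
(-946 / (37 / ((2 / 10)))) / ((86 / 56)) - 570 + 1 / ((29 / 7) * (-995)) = -122421429 / 213527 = -573.33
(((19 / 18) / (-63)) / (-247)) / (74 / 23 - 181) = -23 / 60280038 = -0.00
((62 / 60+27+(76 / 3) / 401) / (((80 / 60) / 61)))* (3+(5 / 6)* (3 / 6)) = 281780167 / 64160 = 4391.84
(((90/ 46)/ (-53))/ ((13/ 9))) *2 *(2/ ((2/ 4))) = -3240/ 15847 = -0.20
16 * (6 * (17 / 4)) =408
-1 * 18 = -18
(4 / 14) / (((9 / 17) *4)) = 17 / 126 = 0.13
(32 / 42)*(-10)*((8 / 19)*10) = -12800 / 399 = -32.08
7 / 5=1.40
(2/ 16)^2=1/ 64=0.02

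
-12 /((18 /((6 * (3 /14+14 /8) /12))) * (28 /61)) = -1.43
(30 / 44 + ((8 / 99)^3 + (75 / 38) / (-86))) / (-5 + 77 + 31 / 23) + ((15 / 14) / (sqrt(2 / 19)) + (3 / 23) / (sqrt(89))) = 6870111109 / 764195848812 + 3 * sqrt(89) / 2047 + 15 * sqrt(38) / 28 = 3.33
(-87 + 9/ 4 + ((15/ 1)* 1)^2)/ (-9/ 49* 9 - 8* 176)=-27489/ 276292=-0.10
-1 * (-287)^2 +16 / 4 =-82365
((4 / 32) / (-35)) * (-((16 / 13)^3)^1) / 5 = 512 / 384475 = 0.00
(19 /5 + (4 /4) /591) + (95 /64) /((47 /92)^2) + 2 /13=9.64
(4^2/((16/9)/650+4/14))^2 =26830440000/8720209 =3076.81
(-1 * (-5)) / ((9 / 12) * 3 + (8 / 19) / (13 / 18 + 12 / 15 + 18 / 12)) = 6460 / 3087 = 2.09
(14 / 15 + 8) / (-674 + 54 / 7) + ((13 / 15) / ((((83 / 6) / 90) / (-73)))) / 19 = -1195796333 / 55163460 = -21.68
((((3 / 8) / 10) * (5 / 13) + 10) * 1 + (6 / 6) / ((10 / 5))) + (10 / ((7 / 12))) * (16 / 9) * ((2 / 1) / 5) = 99175 / 4368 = 22.70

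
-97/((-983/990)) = 96030/983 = 97.69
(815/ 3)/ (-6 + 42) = 815/ 108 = 7.55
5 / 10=1 / 2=0.50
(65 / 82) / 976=65 / 80032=0.00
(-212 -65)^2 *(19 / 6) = 1457851 / 6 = 242975.17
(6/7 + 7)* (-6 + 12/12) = -275/7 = -39.29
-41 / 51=-0.80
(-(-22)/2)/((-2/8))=-44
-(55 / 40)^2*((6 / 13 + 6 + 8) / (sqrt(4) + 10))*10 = -28435 / 1248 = -22.78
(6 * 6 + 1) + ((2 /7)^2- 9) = 1376 /49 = 28.08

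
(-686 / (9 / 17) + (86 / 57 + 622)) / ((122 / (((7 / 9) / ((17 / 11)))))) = -4425883 / 1595943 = -2.77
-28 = -28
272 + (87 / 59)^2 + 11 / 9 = 8627900 / 31329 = 275.40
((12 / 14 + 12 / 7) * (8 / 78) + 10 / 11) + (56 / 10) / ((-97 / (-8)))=793614 / 485485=1.63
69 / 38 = 1.82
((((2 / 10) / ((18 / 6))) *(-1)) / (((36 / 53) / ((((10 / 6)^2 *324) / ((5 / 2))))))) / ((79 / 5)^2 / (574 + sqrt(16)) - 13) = 1531700 / 544827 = 2.81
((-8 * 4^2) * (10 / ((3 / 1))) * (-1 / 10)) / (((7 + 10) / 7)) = 896 / 51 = 17.57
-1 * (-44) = 44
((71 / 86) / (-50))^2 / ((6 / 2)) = 5041 / 55470000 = 0.00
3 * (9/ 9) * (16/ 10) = 24/ 5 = 4.80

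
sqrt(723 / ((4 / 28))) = 71.14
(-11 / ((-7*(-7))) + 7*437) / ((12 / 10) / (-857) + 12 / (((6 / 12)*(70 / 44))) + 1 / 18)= 11560244400 / 57219169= 202.03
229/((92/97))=22213/92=241.45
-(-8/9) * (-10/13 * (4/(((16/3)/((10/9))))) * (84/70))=-80/117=-0.68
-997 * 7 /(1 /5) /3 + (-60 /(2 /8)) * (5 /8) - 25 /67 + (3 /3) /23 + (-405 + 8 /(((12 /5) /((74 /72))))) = -1013843627 /83214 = -12183.57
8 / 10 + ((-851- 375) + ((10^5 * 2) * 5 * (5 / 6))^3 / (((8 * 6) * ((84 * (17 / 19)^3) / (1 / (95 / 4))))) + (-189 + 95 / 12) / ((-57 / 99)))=26792968747107963724207 / 3175664940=8436963361477.29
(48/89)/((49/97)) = 4656/4361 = 1.07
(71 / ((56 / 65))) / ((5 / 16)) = 1846 / 7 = 263.71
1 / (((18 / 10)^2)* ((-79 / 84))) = -700 / 2133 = -0.33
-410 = -410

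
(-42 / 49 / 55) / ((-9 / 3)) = 2 / 385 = 0.01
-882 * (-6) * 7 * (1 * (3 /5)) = 22226.40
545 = 545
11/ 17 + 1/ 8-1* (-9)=9.77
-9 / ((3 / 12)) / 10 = -18 / 5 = -3.60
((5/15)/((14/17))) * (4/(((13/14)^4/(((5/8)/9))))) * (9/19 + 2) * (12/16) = 1370285/4883931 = 0.28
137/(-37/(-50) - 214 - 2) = -6850/10763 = -0.64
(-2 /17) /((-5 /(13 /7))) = 26 /595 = 0.04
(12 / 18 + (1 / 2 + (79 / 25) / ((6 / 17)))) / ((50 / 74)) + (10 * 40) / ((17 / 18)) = 4659137 / 10625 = 438.51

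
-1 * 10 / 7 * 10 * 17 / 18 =-13.49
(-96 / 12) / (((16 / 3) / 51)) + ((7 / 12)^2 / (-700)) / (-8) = -8812793 / 115200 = -76.50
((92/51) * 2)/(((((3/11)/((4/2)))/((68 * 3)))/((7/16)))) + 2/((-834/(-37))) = 984713/417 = 2361.42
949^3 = 854670349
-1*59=-59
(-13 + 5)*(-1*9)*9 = 648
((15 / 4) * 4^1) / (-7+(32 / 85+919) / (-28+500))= -601800 / 202693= -2.97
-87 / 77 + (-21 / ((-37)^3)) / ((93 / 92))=-136561553 / 120908711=-1.13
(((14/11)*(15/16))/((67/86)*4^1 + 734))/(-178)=-645/70926592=-0.00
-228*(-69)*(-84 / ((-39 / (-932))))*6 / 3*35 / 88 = -3592244880 / 143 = -25120593.57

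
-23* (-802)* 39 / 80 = 359697 / 40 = 8992.42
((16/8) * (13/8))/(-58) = -13/232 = -0.06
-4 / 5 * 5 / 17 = -4 / 17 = -0.24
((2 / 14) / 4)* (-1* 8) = -2 / 7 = -0.29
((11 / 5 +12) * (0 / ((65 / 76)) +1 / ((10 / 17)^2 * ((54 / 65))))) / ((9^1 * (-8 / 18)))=-266747 / 21600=-12.35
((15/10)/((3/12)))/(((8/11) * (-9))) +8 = 85/12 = 7.08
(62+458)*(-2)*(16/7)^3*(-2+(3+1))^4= -68157440/343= -198709.74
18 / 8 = 9 / 4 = 2.25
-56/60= -14/15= -0.93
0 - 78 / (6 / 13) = -169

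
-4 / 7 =-0.57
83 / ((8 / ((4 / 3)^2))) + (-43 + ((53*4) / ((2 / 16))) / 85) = -3521 / 765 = -4.60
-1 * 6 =-6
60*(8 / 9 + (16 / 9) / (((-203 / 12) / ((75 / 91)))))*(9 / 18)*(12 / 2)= 2667680 / 18473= 144.41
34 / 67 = 0.51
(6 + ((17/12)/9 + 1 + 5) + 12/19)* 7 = 183701/2052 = 89.52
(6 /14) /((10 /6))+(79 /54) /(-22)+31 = 1296907 /41580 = 31.19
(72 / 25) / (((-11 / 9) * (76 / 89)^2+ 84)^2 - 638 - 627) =365912749512 / 716841508588375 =0.00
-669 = -669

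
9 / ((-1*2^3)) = -9 / 8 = -1.12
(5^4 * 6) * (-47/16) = -88125/8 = -11015.62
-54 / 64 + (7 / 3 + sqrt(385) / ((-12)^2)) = sqrt(385) / 144 + 143 / 96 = 1.63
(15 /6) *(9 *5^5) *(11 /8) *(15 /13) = 23203125 /208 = 111553.49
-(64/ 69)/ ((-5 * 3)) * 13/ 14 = 416/ 7245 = 0.06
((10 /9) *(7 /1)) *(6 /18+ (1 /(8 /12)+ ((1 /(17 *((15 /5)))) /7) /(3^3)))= 176725 /12393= 14.26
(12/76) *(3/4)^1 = 9/76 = 0.12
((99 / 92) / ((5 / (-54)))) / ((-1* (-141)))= -891 / 10810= -0.08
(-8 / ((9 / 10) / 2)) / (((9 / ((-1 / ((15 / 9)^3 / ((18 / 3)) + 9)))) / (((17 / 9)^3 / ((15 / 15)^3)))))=1572160 / 1154007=1.36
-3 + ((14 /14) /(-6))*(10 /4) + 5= 19 /12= 1.58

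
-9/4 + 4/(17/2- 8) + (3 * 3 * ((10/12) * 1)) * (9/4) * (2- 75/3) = -3059/8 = -382.38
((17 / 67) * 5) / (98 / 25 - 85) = -0.02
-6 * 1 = -6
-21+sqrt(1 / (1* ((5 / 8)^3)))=-18.98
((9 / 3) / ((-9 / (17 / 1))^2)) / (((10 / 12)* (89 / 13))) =7514 / 4005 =1.88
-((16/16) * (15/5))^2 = -9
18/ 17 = 1.06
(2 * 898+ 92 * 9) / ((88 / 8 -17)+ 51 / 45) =-539.18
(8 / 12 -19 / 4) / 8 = -49 / 96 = -0.51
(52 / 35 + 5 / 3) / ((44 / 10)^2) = 1655 / 10164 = 0.16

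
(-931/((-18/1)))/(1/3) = 931/6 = 155.17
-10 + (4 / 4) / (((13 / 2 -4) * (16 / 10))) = -39 / 4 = -9.75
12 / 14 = 6 / 7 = 0.86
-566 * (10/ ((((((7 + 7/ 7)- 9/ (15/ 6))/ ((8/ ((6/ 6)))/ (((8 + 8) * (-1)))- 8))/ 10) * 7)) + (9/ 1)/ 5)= 5621512/ 385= 14601.33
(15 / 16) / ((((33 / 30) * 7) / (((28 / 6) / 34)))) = 0.02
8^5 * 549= 17989632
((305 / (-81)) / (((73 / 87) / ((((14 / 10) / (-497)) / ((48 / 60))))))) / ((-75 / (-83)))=146827 / 8396460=0.02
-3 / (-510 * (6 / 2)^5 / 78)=13 / 6885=0.00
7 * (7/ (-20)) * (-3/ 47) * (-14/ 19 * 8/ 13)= -0.07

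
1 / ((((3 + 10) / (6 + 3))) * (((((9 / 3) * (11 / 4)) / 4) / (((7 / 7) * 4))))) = 192 / 143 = 1.34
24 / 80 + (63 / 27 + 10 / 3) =179 / 30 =5.97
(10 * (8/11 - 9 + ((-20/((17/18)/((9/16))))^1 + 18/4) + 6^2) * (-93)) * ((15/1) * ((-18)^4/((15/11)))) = -370887556320/17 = -21816915077.65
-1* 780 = -780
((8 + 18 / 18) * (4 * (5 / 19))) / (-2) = -90 / 19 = -4.74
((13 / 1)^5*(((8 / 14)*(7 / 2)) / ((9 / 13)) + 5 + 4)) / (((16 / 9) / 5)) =12415109.69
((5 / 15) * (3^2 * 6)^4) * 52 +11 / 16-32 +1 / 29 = 68387230543 / 464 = 147386272.72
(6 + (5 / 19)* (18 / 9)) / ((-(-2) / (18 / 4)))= 279 / 19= 14.68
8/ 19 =0.42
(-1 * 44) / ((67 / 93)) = -4092 / 67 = -61.07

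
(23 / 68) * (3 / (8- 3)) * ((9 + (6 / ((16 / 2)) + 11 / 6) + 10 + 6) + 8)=7.22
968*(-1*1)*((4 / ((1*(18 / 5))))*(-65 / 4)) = 157300 / 9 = 17477.78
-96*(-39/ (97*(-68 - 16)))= -312/ 679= -0.46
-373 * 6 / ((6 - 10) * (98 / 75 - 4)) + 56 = -61301 / 404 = -151.74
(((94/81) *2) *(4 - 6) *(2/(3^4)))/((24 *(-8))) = 47/78732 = 0.00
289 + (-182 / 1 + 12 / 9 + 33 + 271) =1237 / 3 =412.33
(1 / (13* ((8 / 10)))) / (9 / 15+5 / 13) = 0.10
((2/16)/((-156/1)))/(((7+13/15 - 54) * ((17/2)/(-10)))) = -25/1223456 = -0.00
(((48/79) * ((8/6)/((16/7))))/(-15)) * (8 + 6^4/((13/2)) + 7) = -26012/5135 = -5.07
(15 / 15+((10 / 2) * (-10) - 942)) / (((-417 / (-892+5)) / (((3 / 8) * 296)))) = -32523629 / 139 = -233982.94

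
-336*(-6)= 2016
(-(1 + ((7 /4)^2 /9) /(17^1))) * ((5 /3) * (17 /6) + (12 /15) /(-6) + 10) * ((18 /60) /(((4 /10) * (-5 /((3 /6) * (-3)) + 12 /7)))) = -22949927 /10379520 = -2.21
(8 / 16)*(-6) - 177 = -180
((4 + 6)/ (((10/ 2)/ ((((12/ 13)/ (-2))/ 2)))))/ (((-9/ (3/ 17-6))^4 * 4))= -43923/ 2171546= -0.02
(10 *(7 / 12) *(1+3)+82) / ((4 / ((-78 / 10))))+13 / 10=-2041 / 10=-204.10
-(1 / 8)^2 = -1 / 64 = -0.02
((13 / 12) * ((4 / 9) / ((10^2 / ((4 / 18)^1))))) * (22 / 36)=0.00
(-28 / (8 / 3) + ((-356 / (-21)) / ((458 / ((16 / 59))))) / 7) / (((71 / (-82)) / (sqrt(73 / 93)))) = 1709813201*sqrt(6789) / 13114330551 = 10.74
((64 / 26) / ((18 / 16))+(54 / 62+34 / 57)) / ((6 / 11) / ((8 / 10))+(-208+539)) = 5542042 / 502858161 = 0.01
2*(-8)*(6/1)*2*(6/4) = -288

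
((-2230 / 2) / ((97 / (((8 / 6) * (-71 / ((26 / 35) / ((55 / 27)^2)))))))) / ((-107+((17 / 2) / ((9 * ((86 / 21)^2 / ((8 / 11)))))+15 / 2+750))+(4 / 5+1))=3409464959862500 / 365904804097989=9.32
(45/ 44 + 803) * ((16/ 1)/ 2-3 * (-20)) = 601409/ 11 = 54673.55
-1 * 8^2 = -64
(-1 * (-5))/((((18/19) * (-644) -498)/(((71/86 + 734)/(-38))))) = 9575/109736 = 0.09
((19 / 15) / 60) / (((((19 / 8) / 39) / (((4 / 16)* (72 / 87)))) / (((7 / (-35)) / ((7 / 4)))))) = -208 / 25375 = -0.01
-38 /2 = -19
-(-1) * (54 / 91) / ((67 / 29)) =1566 / 6097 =0.26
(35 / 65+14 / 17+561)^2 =15446015524 / 48841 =316251.01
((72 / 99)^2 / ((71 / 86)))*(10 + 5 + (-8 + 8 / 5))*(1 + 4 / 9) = 3076736 / 386595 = 7.96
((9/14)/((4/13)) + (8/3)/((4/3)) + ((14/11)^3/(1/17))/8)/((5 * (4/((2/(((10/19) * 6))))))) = 799691/2981440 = 0.27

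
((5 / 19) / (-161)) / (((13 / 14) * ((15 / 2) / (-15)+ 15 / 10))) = -10 / 5681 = -0.00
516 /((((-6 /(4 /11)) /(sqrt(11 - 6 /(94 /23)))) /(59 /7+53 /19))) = -4105984 * sqrt(329) /68761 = -1083.11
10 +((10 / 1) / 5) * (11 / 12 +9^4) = 78803 / 6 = 13133.83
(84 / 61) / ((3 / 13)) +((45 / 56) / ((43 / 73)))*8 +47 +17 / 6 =7349633 / 110166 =66.71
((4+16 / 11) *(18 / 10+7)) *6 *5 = 1440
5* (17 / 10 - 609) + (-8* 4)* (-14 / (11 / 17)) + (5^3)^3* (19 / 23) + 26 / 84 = 8559812873 / 5313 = 1611107.26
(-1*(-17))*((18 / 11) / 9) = 34 / 11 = 3.09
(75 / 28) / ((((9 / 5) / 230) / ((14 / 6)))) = 14375 / 18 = 798.61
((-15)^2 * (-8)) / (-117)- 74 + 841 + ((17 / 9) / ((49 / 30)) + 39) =1571876 / 1911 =822.54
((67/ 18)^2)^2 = 20151121/ 104976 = 191.96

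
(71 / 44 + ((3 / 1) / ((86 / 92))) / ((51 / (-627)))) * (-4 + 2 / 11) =25560087 / 176902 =144.49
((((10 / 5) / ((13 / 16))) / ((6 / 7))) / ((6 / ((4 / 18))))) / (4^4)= 0.00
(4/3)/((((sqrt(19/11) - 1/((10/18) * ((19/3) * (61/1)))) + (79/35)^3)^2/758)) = 99812837577715943289171018351482125000/12546157139847566580425489887099879321 - 4675233407448242354695901354125000000 * sqrt(209)/37638471419542699741276469661299637963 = 6.16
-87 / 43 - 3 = -216 / 43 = -5.02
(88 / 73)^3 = 681472 / 389017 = 1.75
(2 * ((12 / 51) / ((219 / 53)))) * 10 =4240 / 3723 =1.14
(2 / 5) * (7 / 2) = 7 / 5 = 1.40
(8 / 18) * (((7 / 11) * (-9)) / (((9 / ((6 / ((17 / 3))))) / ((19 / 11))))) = -1064 / 2057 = -0.52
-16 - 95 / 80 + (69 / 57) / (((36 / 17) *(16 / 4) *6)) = -281759 / 16416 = -17.16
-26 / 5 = -5.20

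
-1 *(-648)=648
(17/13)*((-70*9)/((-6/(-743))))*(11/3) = -4862935/13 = -374071.92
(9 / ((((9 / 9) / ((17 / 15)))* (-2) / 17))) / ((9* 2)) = -289 / 60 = -4.82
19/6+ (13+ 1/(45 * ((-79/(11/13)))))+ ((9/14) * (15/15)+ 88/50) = 30036284/1617525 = 18.57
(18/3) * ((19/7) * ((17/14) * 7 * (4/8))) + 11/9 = 8875/126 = 70.44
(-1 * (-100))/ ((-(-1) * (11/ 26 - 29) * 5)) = -520/ 743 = -0.70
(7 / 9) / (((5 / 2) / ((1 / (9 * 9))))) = 14 / 3645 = 0.00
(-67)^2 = 4489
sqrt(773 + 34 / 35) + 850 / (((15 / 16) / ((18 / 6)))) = sqrt(948115) / 35 + 2720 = 2747.82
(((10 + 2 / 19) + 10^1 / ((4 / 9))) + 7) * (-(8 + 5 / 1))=-19565 / 38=-514.87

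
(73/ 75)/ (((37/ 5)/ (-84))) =-2044/ 185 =-11.05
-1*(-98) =98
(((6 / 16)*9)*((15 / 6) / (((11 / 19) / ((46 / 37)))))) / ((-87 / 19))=-373635 / 94424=-3.96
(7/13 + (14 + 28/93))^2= 321879481/1461681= 220.21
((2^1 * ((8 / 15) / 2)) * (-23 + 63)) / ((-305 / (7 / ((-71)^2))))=-448 / 4612515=-0.00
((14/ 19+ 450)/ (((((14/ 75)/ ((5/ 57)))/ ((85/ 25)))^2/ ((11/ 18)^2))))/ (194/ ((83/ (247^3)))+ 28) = 3883810129375/ 318342650635185624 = 0.00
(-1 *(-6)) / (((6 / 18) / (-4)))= -72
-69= -69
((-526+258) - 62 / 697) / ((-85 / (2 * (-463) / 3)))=-57676836 / 59245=-973.53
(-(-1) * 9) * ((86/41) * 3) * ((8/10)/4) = 2322/205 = 11.33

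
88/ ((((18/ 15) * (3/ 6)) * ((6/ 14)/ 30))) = 30800/ 3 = 10266.67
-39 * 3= -117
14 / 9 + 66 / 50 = 647 / 225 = 2.88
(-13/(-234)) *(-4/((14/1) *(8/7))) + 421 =30311/72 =420.99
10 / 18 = 5 / 9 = 0.56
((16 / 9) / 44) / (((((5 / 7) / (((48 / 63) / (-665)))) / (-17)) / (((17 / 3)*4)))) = 73984 / 2962575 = 0.02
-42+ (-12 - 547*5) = -2789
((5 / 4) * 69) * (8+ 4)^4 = 1788480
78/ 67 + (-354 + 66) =-19218/ 67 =-286.84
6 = 6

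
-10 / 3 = -3.33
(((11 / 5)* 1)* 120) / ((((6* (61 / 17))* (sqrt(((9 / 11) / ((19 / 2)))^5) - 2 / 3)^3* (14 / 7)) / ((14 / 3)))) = -747119957992200777900017498861449326573 / 7736423433381008515766695188844340842 - 178973163941302951564368419199518175* sqrt(418) / 3868211716690504257883347594422170421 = -97.52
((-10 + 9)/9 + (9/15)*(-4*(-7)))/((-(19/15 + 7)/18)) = -36.34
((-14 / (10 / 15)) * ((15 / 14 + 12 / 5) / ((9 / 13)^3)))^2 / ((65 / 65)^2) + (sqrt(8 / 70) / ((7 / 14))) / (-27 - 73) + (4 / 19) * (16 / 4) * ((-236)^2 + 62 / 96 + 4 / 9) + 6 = 1627525039 / 17100 - sqrt(35) / 875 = 95176.90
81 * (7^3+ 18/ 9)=27945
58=58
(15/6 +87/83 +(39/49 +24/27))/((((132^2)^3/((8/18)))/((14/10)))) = 0.00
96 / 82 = 48 / 41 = 1.17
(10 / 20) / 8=1 / 16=0.06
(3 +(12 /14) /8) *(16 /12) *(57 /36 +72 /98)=39527 /4116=9.60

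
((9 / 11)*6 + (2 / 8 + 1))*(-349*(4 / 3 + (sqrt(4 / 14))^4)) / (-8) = 380.19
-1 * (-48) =48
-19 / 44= -0.43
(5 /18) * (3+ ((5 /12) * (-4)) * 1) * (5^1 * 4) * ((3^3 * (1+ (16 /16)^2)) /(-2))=-200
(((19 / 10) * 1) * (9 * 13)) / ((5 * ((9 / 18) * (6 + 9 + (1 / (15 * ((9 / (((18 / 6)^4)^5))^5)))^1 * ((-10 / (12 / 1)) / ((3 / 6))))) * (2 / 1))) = -0.00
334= 334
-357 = -357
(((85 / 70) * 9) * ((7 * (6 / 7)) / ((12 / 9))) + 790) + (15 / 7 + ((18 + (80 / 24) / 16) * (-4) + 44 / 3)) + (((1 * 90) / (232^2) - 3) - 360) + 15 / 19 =4520070011 / 10737888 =420.95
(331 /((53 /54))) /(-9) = -1986 /53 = -37.47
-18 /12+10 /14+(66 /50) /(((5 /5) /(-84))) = -39083 /350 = -111.67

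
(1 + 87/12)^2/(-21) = -363/112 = -3.24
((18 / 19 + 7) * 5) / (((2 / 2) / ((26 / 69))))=19630 / 1311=14.97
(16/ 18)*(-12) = -10.67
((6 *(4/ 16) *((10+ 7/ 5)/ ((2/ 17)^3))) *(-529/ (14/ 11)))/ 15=-1629558579/ 5600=-290992.60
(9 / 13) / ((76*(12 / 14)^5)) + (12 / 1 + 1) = 11114023 / 853632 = 13.02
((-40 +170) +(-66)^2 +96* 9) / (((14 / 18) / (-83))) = -3996450 / 7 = -570921.43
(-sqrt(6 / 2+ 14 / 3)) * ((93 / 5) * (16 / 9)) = -496 * sqrt(69) / 45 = -91.56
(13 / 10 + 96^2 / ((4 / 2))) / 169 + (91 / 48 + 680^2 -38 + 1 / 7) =131282141489 / 283920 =462391.31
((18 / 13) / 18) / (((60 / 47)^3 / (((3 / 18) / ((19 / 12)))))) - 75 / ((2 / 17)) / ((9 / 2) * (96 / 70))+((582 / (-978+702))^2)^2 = -623498612914357 / 7465038516000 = -83.52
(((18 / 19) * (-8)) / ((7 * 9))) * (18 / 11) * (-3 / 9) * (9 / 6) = 144 / 1463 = 0.10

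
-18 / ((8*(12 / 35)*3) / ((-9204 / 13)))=6195 / 4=1548.75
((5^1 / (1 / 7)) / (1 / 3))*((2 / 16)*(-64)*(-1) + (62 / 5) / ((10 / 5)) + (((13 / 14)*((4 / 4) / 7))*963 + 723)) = 1271469 / 14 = 90819.21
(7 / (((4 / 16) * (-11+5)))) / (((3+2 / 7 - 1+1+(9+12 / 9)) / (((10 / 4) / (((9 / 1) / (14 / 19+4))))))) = -1225 / 2717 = -0.45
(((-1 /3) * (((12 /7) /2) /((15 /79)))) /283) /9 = -158 /267435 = -0.00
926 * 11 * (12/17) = 7190.12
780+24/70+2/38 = 518963/665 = 780.40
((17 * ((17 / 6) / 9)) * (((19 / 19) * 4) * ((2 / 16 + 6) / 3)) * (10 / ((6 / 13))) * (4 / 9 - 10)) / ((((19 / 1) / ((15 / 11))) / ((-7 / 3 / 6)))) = 1385299825 / 5484996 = 252.56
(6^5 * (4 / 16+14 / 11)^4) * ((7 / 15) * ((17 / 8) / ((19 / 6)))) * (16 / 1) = 582709965957 / 2781790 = 209473.02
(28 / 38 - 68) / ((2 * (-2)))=639 / 38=16.82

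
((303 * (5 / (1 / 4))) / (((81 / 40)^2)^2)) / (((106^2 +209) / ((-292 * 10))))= -3019980800000 / 32844648123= -91.95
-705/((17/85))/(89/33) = -116325/89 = -1307.02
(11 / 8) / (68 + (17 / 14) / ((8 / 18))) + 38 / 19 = 7999 / 3961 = 2.02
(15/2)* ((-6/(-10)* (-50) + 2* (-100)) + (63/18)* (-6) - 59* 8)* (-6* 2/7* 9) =83661.43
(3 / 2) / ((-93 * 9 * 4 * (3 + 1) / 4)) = -1 / 2232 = -0.00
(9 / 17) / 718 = 9 / 12206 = 0.00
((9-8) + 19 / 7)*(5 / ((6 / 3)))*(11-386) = -24375 / 7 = -3482.14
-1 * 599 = -599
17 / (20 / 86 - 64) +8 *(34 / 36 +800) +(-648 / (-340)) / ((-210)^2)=2744024833946 / 428266125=6407.29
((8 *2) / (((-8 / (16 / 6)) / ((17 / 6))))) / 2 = -68 / 9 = -7.56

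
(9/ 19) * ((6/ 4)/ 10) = 27/ 380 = 0.07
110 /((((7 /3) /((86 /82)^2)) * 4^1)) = 305085 /23534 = 12.96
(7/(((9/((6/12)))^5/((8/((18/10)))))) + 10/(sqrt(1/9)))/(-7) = -63772955/14880348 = -4.29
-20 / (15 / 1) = -4 / 3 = -1.33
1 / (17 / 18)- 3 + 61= 1004 / 17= 59.06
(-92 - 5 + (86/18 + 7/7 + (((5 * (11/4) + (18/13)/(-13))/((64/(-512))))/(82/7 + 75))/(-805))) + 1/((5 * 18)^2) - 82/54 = -77058947777/830922300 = -92.74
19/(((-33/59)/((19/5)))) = -21299/165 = -129.08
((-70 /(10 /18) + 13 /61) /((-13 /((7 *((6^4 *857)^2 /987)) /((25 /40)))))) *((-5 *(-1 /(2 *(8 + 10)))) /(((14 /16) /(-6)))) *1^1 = -33654590767374336 /260897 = -128995698560.64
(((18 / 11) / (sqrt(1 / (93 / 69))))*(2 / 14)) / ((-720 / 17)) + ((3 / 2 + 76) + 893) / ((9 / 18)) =1941 - 17*sqrt(713) / 70840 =1940.99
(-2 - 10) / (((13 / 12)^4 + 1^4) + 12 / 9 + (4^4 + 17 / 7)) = -0.05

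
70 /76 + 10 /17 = 975 /646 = 1.51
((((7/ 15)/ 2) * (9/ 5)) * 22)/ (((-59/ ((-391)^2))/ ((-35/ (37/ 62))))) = 15326931774/ 10915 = 1404208.13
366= 366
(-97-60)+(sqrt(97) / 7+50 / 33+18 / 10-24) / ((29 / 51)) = -308436 / 1595+51 *sqrt(97) / 203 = -190.90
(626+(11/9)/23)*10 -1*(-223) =1342091/207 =6483.53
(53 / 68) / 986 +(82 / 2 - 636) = -39893507 / 67048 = -595.00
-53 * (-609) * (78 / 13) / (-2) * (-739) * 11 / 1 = 787139199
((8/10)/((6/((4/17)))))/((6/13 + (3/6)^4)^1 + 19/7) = 11648/1202325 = 0.01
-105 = -105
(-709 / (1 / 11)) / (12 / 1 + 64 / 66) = -257367 / 428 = -601.32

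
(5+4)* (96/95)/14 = 432/665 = 0.65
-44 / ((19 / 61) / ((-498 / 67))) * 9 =12029688 / 1273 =9449.87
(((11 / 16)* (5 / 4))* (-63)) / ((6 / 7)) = -8085 / 128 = -63.16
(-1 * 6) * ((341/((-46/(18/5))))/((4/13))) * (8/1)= 478764/115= 4163.17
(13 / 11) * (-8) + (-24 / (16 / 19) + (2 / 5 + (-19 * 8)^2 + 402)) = 2581529 / 110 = 23468.45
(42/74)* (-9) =-189/37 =-5.11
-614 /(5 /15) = -1842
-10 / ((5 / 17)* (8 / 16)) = -68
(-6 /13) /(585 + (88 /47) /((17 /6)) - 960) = 1598 /1296087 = 0.00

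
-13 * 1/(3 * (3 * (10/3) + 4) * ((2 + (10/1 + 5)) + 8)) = -13/1050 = -0.01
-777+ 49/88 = -776.44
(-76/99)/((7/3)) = -76/231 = -0.33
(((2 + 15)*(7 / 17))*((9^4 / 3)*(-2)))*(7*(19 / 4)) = -2036097 / 2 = -1018048.50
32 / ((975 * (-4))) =-8 / 975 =-0.01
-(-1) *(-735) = -735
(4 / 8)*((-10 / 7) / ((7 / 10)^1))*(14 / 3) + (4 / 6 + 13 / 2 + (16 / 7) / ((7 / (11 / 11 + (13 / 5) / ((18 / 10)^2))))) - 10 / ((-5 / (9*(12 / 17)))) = 2118545 / 134946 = 15.70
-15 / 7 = -2.14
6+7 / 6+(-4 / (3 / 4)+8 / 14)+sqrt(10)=5.57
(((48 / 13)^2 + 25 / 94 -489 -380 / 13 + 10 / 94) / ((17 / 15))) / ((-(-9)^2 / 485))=6474849425 / 2430558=2663.94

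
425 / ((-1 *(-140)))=85 / 28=3.04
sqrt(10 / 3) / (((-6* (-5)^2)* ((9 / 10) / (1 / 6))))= -sqrt(30) / 2430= -0.00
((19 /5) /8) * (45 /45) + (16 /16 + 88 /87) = 8653 /3480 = 2.49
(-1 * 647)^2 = 418609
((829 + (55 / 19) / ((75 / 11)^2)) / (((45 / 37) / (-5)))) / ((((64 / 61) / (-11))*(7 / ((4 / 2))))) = 219982190681 / 21546000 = 10209.89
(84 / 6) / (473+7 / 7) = 7 / 237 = 0.03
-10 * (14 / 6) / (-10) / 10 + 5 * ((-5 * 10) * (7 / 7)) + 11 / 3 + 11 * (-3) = -279.10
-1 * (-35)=35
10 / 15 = 2 / 3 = 0.67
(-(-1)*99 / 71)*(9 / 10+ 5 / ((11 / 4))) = 2691 / 710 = 3.79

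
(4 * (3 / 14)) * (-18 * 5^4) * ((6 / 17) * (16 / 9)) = -720000 / 119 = -6050.42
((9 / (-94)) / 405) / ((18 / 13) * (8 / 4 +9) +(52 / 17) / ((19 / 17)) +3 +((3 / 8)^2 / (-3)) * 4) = -1976 / 173690145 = -0.00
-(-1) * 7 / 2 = 7 / 2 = 3.50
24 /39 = 8 /13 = 0.62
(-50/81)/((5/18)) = -20/9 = -2.22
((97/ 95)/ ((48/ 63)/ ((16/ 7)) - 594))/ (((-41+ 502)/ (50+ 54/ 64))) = -473457/ 2495964640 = -0.00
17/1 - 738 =-721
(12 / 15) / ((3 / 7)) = 28 / 15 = 1.87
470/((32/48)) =705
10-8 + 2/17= 2.12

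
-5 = -5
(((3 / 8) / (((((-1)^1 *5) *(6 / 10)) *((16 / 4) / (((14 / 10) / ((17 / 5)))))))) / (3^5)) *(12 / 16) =-7 / 176256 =-0.00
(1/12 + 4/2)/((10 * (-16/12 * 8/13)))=-65/256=-0.25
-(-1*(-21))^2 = -441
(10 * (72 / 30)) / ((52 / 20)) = 120 / 13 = 9.23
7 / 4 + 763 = 764.75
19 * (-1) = -19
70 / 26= 35 / 13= 2.69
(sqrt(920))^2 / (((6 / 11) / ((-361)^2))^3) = 12547446225439330869.07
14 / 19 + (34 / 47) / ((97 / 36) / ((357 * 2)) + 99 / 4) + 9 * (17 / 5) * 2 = 176042496428 / 2840950015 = 61.97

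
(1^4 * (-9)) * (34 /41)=-306 /41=-7.46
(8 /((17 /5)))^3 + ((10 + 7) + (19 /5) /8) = 5994187 /196520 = 30.50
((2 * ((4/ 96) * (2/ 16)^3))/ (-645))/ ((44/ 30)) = -1/ 5812224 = -0.00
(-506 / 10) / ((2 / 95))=-4807 / 2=-2403.50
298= 298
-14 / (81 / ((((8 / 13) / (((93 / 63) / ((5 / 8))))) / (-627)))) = 490 / 6822387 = 0.00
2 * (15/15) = 2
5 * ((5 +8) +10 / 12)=415 / 6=69.17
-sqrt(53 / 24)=-sqrt(318) / 12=-1.49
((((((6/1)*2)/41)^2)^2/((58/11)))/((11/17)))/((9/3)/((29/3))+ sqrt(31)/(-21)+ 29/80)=686975385600*sqrt(31)/2565055049630921+ 9706784532480/2565055049630921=0.01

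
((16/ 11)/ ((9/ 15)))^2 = 6400/ 1089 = 5.88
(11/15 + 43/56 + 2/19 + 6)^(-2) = 254721600/14737717201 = 0.02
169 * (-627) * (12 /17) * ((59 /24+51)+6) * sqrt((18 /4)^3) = -4082648427 * sqrt(2) /136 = -42453946.88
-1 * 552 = -552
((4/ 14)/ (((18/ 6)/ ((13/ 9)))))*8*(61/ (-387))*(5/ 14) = -31720/ 512001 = -0.06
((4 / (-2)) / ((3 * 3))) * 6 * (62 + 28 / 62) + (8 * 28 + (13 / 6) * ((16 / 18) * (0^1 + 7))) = 129076 / 837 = 154.21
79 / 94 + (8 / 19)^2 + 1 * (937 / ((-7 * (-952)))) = 130968699 / 113068088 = 1.16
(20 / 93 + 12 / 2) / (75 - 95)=-289 / 930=-0.31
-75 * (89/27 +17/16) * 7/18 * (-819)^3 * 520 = 145267483008375/4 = 36316870752093.75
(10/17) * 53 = 530/17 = 31.18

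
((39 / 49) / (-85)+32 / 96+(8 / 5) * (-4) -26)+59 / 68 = -311959 / 9996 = -31.21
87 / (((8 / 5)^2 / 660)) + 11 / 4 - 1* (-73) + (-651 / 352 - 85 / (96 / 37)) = 11864597 / 528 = 22470.83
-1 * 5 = -5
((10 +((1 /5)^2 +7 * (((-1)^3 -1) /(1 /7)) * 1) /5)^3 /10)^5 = -15215553186858310971989115253467675282088817999 /2842170943040400743484497070312500000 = -5353496848.64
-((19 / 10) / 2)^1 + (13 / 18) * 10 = 1129 / 180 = 6.27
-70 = -70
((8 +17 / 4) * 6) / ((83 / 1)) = 147 / 166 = 0.89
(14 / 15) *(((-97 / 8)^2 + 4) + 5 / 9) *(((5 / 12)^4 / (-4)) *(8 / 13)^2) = -76391875 / 189236736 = -0.40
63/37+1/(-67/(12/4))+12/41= 198258/101639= 1.95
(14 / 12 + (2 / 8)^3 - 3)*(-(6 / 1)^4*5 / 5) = 9423 / 4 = 2355.75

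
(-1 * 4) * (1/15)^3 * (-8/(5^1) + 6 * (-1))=152/16875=0.01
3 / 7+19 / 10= 163 / 70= 2.33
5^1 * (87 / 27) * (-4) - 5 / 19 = -11065 / 171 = -64.71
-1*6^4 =-1296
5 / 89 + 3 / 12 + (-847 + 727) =-42611 / 356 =-119.69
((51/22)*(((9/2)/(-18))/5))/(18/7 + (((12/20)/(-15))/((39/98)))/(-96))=-417690/9270173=-0.05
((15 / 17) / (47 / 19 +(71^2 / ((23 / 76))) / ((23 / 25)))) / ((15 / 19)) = 190969 / 3094084371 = 0.00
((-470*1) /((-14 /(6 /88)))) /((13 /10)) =3525 /2002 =1.76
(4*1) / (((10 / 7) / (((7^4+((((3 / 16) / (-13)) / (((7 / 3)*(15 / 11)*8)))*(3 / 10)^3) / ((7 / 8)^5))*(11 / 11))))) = 4590222739226 / 682784375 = 6722.80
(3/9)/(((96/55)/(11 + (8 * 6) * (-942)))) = -2486275/288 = -8632.90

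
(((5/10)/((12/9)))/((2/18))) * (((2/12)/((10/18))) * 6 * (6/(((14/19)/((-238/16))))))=-235467/320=-735.83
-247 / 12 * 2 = -247 / 6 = -41.17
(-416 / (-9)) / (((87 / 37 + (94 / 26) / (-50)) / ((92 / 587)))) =920441600 / 289566513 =3.18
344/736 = 43/92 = 0.47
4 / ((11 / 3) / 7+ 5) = 21 / 29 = 0.72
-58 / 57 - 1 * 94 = -5416 / 57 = -95.02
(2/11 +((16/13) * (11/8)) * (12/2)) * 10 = 14780/143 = 103.36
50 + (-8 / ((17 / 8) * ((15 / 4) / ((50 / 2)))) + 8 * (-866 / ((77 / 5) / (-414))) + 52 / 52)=731490677 / 3927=186272.14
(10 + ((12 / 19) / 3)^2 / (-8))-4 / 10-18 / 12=29221 / 3610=8.09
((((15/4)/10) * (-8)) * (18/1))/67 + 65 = 4301/67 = 64.19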